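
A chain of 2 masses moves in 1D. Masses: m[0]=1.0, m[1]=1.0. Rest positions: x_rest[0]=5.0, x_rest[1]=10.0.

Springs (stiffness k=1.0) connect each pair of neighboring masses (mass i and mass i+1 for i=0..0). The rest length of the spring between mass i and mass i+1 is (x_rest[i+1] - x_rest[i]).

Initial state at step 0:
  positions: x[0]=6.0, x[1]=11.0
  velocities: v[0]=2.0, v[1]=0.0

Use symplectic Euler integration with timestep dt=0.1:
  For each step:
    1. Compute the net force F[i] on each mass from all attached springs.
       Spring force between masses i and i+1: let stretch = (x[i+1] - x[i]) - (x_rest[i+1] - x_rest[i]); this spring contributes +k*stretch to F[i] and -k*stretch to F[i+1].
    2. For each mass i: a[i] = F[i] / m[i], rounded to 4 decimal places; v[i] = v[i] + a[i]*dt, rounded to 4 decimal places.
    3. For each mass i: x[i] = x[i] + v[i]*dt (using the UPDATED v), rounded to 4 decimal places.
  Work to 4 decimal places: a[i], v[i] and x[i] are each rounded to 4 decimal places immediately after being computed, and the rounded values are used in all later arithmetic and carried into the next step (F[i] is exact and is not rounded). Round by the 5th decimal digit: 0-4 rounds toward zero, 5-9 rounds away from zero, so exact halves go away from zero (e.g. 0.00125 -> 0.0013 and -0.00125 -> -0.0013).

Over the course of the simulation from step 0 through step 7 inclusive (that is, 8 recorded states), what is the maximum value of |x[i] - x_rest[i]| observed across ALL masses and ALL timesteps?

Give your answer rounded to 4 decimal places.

Answer: 2.2929

Derivation:
Step 0: x=[6.0000 11.0000] v=[2.0000 0.0000]
Step 1: x=[6.2000 11.0000] v=[2.0000 0.0000]
Step 2: x=[6.3980 11.0020] v=[1.9800 0.0200]
Step 3: x=[6.5920 11.0080] v=[1.9404 0.0596]
Step 4: x=[6.7802 11.0198] v=[1.8820 0.1180]
Step 5: x=[6.9608 11.0392] v=[1.8060 0.1940]
Step 6: x=[7.1322 11.0678] v=[1.7138 0.2862]
Step 7: x=[7.2929 11.1071] v=[1.6074 0.3926]
Max displacement = 2.2929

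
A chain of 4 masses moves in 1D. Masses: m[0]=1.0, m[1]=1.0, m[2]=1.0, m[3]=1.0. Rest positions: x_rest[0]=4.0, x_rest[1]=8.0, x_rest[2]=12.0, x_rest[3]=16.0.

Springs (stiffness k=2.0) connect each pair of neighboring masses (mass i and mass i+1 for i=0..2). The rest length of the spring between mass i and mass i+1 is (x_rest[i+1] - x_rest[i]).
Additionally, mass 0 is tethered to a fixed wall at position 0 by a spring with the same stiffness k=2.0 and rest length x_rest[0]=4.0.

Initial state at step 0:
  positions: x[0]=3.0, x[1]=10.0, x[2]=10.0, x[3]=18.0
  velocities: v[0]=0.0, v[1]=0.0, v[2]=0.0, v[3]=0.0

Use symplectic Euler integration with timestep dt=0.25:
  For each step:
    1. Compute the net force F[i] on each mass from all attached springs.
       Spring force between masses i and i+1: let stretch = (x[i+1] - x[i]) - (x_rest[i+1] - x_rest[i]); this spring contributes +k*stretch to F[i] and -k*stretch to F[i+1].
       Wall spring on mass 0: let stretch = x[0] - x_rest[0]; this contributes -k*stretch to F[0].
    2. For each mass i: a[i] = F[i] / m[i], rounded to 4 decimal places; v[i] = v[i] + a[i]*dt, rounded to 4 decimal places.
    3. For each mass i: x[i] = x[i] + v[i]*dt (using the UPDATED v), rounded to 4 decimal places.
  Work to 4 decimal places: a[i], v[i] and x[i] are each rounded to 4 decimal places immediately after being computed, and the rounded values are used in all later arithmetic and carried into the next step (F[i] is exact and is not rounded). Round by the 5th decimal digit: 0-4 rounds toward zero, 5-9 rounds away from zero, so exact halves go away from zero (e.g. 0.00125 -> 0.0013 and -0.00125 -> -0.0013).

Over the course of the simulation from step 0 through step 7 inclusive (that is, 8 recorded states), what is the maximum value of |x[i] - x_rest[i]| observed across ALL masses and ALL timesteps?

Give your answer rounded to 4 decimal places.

Step 0: x=[3.0000 10.0000 10.0000 18.0000] v=[0.0000 0.0000 0.0000 0.0000]
Step 1: x=[3.5000 9.1250 11.0000 17.5000] v=[2.0000 -3.5000 4.0000 -2.0000]
Step 2: x=[4.2656 7.7813 12.5781 16.6875] v=[3.0625 -5.3750 6.3125 -3.2500]
Step 3: x=[4.9375 6.5977 14.0703 15.8613] v=[2.6876 -4.7345 5.9688 -3.3047]
Step 4: x=[5.1998 6.1406 14.8523 15.3113] v=[1.0490 -1.8283 3.1280 -2.2002]
Step 5: x=[4.9297 6.6549 14.6027 15.2039] v=[-1.0805 2.0572 -0.9984 -0.4297]
Step 6: x=[4.2590 7.9470 13.4348 15.5213] v=[-2.6828 5.1685 -4.6717 1.2697]
Step 7: x=[3.5169 9.4641 11.8417 16.0779] v=[-2.9683 6.0684 -6.3724 2.2265]
Max displacement = 2.8523

Answer: 2.8523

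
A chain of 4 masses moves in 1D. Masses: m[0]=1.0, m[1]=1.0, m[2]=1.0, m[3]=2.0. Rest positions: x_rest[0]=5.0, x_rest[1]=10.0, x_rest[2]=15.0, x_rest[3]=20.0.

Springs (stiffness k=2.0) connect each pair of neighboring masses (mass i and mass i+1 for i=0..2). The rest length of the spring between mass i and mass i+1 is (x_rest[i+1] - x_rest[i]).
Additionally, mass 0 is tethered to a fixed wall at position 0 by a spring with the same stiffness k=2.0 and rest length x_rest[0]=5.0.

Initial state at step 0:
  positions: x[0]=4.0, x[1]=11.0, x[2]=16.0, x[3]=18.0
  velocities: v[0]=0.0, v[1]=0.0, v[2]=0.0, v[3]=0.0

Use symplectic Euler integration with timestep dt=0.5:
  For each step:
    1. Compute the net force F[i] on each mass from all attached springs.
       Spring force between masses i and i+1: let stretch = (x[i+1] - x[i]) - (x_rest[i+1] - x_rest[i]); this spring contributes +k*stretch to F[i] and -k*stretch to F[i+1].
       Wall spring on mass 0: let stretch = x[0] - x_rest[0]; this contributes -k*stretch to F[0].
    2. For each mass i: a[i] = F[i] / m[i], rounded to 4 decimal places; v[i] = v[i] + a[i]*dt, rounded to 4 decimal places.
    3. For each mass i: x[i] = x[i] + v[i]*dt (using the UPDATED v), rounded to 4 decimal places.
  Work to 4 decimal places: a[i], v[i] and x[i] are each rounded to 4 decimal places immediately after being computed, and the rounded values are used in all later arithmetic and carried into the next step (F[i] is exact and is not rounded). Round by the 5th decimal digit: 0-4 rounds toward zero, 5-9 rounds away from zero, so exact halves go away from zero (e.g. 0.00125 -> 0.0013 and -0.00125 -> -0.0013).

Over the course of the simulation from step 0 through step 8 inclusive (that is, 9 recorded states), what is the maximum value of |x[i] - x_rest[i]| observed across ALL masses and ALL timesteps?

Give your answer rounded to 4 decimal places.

Step 0: x=[4.0000 11.0000 16.0000 18.0000] v=[0.0000 0.0000 0.0000 0.0000]
Step 1: x=[5.5000 10.0000 14.5000 18.7500] v=[3.0000 -2.0000 -3.0000 1.5000]
Step 2: x=[6.5000 9.0000 12.8750 19.6875] v=[2.0000 -2.0000 -3.2500 1.8750]
Step 3: x=[5.5000 8.6875 12.7188 20.1719] v=[-2.0000 -0.6250 -0.3125 0.9688]
Step 4: x=[3.3438 8.7969 14.2735 20.0430] v=[-4.3125 0.2188 3.1093 -0.2578]
Step 5: x=[2.2422 8.9181 15.9746 19.7217] v=[-2.2032 0.2423 3.4022 -0.6426]
Step 6: x=[3.3575 9.2296 16.0210 19.7136] v=[2.2305 0.6229 0.0928 -0.0162]
Step 7: x=[5.7301 10.0007 14.5180 20.0324] v=[4.7451 1.5422 -3.0060 0.6375]
Step 8: x=[7.3729 10.8952 13.5136 20.2226] v=[3.2856 1.7889 -2.0089 0.3803]
Max displacement = 2.7578

Answer: 2.7578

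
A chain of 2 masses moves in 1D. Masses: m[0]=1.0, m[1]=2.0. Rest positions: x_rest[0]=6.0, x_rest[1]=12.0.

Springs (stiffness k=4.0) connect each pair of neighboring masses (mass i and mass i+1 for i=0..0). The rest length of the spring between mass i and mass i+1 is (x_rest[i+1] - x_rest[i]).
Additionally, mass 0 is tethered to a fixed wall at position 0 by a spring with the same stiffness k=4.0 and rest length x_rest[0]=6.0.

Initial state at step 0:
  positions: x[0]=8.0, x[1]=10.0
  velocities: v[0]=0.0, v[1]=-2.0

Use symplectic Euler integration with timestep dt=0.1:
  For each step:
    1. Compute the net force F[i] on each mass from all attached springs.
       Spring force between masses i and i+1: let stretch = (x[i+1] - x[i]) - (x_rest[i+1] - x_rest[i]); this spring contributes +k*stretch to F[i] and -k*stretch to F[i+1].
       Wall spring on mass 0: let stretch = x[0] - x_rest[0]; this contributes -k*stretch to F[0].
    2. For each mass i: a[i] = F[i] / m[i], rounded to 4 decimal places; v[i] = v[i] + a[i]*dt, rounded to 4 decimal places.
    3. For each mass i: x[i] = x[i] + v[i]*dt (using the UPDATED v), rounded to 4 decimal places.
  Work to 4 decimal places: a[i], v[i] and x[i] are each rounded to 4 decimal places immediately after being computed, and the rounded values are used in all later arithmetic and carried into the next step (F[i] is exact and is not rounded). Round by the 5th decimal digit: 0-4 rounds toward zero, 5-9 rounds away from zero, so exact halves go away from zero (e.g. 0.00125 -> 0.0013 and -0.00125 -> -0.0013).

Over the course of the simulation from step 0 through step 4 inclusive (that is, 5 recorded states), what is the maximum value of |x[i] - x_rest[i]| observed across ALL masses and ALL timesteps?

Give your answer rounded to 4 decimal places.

Answer: 2.1624

Derivation:
Step 0: x=[8.0000 10.0000] v=[0.0000 -2.0000]
Step 1: x=[7.7600 9.8800] v=[-2.4000 -1.2000]
Step 2: x=[7.2944 9.8376] v=[-4.6560 -0.4240]
Step 3: x=[6.6388 9.8643] v=[-6.5565 0.2674]
Step 4: x=[5.8466 9.9465] v=[-7.9218 0.8223]
Max displacement = 2.1624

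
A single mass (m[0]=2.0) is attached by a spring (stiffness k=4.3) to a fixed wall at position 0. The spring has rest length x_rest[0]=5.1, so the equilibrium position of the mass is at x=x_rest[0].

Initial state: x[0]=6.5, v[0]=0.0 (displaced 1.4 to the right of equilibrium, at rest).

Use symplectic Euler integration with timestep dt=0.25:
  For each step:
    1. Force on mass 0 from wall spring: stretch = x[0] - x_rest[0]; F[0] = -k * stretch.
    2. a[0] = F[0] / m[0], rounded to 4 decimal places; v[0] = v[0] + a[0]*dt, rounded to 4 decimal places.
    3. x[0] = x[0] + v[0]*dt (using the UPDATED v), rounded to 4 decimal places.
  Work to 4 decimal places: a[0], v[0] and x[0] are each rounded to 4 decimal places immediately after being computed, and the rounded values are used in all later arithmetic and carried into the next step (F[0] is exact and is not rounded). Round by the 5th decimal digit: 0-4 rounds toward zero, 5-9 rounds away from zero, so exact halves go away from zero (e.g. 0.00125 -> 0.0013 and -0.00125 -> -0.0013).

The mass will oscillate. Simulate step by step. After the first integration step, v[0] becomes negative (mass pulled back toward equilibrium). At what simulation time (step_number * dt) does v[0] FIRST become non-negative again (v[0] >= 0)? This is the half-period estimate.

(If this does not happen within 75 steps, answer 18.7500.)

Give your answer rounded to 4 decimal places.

Step 0: x=[6.5000] v=[0.0000]
Step 1: x=[6.3119] v=[-0.7525]
Step 2: x=[5.9609] v=[-1.4039]
Step 3: x=[5.4943] v=[-1.8666]
Step 4: x=[4.9747] v=[-2.0785]
Step 5: x=[4.4719] v=[-2.0112]
Step 6: x=[4.0535] v=[-1.6736]
Step 7: x=[3.7757] v=[-1.1111]
Step 8: x=[3.6759] v=[-0.3993]
Step 9: x=[3.7675] v=[0.3662]
First v>=0 after going negative at step 9, time=2.2500

Answer: 2.2500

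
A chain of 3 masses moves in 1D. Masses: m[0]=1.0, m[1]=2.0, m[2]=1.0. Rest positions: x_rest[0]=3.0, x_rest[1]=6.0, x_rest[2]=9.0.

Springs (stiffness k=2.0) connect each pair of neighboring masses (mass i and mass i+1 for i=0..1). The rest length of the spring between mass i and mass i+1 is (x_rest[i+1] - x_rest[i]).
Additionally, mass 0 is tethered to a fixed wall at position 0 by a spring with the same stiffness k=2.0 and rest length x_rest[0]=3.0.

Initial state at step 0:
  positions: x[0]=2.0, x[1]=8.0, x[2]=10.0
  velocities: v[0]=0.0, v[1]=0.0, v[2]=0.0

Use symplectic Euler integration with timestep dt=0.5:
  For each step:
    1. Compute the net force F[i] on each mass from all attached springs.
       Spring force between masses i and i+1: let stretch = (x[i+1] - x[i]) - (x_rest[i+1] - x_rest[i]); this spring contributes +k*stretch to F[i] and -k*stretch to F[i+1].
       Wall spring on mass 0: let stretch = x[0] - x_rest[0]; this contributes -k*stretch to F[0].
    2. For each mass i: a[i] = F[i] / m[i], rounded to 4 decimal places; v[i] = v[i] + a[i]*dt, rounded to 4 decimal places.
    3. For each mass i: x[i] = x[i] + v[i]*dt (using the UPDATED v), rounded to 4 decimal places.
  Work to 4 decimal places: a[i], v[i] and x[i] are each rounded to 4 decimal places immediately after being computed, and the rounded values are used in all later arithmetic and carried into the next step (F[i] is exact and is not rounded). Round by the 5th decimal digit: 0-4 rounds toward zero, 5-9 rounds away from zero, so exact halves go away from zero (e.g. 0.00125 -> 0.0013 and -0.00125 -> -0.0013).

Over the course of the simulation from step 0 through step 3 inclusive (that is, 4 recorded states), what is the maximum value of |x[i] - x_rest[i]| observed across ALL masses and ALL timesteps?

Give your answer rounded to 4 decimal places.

Step 0: x=[2.0000 8.0000 10.0000] v=[0.0000 0.0000 0.0000]
Step 1: x=[4.0000 7.0000 10.5000] v=[4.0000 -2.0000 1.0000]
Step 2: x=[5.5000 6.1250 10.7500] v=[3.0000 -1.7500 0.5000]
Step 3: x=[4.5625 6.2500 10.1875] v=[-1.8750 0.2500 -1.1250]
Max displacement = 2.5000

Answer: 2.5000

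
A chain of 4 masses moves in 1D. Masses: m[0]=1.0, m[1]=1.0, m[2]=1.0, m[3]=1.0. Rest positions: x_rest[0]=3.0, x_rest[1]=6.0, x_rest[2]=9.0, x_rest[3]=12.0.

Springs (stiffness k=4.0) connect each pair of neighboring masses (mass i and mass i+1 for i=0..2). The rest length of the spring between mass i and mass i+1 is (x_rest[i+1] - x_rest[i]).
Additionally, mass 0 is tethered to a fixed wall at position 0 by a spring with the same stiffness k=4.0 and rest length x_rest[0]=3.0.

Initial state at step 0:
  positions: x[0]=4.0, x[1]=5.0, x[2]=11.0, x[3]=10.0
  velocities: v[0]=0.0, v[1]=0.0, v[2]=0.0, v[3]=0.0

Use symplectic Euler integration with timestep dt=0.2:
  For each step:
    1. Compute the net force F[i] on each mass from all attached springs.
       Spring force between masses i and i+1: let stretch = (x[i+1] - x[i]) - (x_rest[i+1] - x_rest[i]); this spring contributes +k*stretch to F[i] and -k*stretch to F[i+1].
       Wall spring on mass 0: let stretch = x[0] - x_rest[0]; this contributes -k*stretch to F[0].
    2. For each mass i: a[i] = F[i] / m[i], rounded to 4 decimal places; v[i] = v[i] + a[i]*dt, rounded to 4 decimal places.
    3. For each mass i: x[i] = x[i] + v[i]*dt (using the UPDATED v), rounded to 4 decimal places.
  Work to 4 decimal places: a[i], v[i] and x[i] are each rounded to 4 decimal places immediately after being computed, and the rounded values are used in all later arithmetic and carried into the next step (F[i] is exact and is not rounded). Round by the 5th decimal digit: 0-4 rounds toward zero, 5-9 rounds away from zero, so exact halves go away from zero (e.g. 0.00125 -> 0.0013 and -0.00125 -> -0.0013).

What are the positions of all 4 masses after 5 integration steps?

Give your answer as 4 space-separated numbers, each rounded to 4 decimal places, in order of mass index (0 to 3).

Answer: 2.7099 6.0921 7.4278 13.0278

Derivation:
Step 0: x=[4.0000 5.0000 11.0000 10.0000] v=[0.0000 0.0000 0.0000 0.0000]
Step 1: x=[3.5200 5.8000 9.8800 10.6400] v=[-2.4000 4.0000 -5.6000 3.2000]
Step 2: x=[2.8416 6.8880 8.2288 11.6384] v=[-3.3920 5.4400 -8.2560 4.9920]
Step 3: x=[2.3560 7.5431 6.9086 12.5713] v=[-2.4282 3.2755 -6.6010 4.6643]
Step 4: x=[2.3233 7.2667 6.5960 13.0781] v=[-0.1633 -1.3818 -1.5632 2.5341]
Step 5: x=[2.7099 6.0921 7.4278 13.0278] v=[1.9328 -5.8731 4.1590 -0.2516]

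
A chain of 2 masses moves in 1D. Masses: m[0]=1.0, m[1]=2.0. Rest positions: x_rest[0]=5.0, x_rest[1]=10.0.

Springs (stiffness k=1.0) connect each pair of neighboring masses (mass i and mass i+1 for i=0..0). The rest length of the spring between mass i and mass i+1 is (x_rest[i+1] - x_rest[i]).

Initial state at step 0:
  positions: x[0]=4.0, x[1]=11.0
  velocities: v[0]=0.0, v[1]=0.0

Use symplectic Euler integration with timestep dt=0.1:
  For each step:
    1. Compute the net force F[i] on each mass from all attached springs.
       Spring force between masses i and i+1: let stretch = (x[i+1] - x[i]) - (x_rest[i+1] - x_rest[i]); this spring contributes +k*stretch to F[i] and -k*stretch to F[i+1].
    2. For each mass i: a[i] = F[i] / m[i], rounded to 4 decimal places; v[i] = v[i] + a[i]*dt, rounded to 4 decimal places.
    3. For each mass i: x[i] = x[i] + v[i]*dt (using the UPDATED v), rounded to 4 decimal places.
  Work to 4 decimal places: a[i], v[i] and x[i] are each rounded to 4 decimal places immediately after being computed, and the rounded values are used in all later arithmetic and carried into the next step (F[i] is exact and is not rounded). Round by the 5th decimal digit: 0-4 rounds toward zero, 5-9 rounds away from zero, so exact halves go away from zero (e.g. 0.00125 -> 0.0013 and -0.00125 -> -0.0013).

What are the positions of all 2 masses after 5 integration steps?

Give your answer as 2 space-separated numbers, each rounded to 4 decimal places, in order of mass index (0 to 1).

Answer: 4.2896 10.8553

Derivation:
Step 0: x=[4.0000 11.0000] v=[0.0000 0.0000]
Step 1: x=[4.0200 10.9900] v=[0.2000 -0.1000]
Step 2: x=[4.0597 10.9702] v=[0.3970 -0.1985]
Step 3: x=[4.1185 10.9408] v=[0.5881 -0.2940]
Step 4: x=[4.1955 10.9023] v=[0.7703 -0.3851]
Step 5: x=[4.2896 10.8553] v=[0.9410 -0.4704]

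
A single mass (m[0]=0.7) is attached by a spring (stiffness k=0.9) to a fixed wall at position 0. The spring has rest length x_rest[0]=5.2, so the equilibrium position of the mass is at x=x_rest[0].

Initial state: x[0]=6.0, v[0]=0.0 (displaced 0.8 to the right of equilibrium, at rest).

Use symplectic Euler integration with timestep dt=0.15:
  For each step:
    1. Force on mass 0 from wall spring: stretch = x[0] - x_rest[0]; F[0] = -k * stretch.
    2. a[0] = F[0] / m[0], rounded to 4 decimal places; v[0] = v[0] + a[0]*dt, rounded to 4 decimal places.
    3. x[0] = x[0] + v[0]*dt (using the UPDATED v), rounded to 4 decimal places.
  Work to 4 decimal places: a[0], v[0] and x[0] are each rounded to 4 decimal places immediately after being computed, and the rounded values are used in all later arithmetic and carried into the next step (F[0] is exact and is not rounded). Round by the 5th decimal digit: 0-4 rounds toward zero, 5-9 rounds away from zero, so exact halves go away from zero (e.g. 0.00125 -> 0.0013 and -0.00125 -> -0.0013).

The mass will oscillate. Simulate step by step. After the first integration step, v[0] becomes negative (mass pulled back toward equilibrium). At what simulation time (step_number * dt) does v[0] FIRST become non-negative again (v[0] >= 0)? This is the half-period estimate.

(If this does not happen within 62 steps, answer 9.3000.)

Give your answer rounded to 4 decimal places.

Step 0: x=[6.0000] v=[0.0000]
Step 1: x=[5.9769] v=[-0.1543]
Step 2: x=[5.9313] v=[-0.3041]
Step 3: x=[5.8645] v=[-0.4451]
Step 4: x=[5.7785] v=[-0.5733]
Step 5: x=[5.6758] v=[-0.6849]
Step 6: x=[5.5593] v=[-0.7767]
Step 7: x=[5.4324] v=[-0.8460]
Step 8: x=[5.2988] v=[-0.8908]
Step 9: x=[5.1623] v=[-0.9099]
Step 10: x=[5.0269] v=[-0.9026]
Step 11: x=[4.8965] v=[-0.8692]
Step 12: x=[4.7749] v=[-0.8107]
Step 13: x=[4.6656] v=[-0.7287]
Step 14: x=[4.5718] v=[-0.6256]
Step 15: x=[4.4961] v=[-0.5044]
Step 16: x=[4.4408] v=[-0.3687]
Step 17: x=[4.4075] v=[-0.2223]
Step 18: x=[4.3971] v=[-0.0695]
Step 19: x=[4.4099] v=[0.0853]
First v>=0 after going negative at step 19, time=2.8500

Answer: 2.8500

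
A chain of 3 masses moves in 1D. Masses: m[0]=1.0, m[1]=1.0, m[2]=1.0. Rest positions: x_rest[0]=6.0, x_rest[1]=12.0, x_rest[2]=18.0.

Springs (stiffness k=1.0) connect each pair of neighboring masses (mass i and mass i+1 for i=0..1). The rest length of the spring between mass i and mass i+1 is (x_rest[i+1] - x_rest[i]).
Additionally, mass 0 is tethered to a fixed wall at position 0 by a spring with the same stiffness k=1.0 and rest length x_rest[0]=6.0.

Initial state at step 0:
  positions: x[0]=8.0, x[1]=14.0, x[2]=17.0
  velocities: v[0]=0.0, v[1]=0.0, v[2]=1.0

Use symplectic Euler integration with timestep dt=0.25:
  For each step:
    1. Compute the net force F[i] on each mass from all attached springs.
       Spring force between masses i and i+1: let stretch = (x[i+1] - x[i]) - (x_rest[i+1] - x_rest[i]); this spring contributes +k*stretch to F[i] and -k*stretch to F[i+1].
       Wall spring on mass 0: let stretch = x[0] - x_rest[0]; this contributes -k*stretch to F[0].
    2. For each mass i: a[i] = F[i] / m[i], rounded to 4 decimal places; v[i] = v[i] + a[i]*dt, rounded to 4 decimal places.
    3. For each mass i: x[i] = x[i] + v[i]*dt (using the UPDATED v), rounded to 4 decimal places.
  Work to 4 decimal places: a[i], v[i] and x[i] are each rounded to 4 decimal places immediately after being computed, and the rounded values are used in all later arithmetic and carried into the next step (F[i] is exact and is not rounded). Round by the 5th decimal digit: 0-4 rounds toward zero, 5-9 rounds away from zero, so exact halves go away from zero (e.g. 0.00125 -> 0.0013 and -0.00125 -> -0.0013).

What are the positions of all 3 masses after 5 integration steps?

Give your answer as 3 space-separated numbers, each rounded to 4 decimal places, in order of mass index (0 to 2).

Answer: 6.3101 12.2775 20.0530

Derivation:
Step 0: x=[8.0000 14.0000 17.0000] v=[0.0000 0.0000 1.0000]
Step 1: x=[7.8750 13.8125 17.4375] v=[-0.5000 -0.7500 1.7500]
Step 2: x=[7.6289 13.4805 18.0235] v=[-0.9844 -1.3281 2.3438]
Step 3: x=[7.2717 13.0667 18.7005] v=[-1.4287 -1.6553 2.7081]
Step 4: x=[6.8222 12.6428 19.4004] v=[-1.7979 -1.6956 2.7997]
Step 5: x=[6.3101 12.2775 20.0530] v=[-2.0483 -1.4614 2.6103]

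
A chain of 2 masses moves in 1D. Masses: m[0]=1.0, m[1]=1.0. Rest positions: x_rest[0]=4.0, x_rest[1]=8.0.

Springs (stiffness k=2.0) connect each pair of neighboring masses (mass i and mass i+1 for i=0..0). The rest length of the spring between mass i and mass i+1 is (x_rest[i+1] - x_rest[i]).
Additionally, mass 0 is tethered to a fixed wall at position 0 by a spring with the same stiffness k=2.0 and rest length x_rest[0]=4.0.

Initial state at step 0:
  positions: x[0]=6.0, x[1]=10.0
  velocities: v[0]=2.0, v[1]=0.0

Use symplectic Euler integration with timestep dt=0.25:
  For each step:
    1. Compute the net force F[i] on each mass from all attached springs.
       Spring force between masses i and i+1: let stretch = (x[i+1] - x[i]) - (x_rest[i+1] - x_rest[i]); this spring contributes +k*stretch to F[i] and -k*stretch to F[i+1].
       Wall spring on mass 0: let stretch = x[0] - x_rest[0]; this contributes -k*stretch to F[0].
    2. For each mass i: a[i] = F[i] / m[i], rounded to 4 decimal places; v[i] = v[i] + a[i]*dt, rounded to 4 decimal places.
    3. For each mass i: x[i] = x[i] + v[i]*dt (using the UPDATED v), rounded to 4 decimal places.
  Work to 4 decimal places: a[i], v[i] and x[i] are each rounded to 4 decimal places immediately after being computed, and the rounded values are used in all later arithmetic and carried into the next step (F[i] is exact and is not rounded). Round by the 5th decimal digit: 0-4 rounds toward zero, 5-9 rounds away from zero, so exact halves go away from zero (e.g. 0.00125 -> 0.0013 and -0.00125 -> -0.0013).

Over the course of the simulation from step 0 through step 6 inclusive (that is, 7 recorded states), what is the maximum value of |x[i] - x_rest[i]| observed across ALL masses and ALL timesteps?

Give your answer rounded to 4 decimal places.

Step 0: x=[6.0000 10.0000] v=[2.0000 0.0000]
Step 1: x=[6.2500 10.0000] v=[1.0000 0.0000]
Step 2: x=[6.1875 10.0313] v=[-0.2500 0.1250]
Step 3: x=[5.8320 10.0821] v=[-1.4219 0.2031]
Step 4: x=[5.2788 10.1016] v=[-2.2129 0.0781]
Step 5: x=[4.6686 10.0183] v=[-2.4409 -0.3333]
Step 6: x=[4.1435 9.7663] v=[-2.1004 -1.0082]
Max displacement = 2.2500

Answer: 2.2500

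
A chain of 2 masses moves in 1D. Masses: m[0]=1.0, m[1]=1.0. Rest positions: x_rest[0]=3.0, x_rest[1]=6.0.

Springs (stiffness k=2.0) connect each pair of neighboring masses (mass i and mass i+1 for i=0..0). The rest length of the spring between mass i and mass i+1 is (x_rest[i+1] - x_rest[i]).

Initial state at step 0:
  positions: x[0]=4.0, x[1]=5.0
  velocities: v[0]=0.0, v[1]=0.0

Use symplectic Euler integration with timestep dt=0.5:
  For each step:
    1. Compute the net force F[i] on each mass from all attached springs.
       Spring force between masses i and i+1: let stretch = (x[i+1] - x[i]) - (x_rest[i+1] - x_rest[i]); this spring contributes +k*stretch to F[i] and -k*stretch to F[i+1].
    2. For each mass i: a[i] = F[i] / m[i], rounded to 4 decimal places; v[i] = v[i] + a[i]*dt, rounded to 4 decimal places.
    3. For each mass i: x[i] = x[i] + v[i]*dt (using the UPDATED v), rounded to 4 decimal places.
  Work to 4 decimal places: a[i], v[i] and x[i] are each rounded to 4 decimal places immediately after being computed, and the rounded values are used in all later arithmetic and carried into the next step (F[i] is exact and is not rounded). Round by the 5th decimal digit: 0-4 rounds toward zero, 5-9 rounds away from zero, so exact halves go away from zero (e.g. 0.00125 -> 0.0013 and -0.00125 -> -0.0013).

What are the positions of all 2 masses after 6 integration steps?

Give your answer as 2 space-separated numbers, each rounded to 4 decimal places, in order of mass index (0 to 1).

Answer: 4.0000 5.0000

Derivation:
Step 0: x=[4.0000 5.0000] v=[0.0000 0.0000]
Step 1: x=[3.0000 6.0000] v=[-2.0000 2.0000]
Step 2: x=[2.0000 7.0000] v=[-2.0000 2.0000]
Step 3: x=[2.0000 7.0000] v=[0.0000 0.0000]
Step 4: x=[3.0000 6.0000] v=[2.0000 -2.0000]
Step 5: x=[4.0000 5.0000] v=[2.0000 -2.0000]
Step 6: x=[4.0000 5.0000] v=[0.0000 0.0000]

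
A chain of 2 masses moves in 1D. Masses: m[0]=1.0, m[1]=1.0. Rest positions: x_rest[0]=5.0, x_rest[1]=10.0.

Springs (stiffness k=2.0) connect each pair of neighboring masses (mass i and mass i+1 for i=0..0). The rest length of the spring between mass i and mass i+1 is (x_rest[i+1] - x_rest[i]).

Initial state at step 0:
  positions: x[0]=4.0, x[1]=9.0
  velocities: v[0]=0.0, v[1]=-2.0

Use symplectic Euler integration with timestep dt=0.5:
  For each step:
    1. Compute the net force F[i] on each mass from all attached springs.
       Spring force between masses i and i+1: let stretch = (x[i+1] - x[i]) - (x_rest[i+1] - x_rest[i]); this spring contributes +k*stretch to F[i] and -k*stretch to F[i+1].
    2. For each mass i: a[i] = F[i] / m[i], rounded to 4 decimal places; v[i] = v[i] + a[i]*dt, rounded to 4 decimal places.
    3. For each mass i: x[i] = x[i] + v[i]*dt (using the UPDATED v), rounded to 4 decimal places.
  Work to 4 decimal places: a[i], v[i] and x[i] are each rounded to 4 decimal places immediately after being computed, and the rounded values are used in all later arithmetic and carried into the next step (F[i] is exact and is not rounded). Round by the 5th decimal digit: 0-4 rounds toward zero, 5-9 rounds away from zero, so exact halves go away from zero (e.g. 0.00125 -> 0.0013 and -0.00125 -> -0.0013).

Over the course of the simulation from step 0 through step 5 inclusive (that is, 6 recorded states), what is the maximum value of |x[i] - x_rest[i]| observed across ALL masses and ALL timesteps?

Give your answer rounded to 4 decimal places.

Answer: 4.0000

Derivation:
Step 0: x=[4.0000 9.0000] v=[0.0000 -2.0000]
Step 1: x=[4.0000 8.0000] v=[0.0000 -2.0000]
Step 2: x=[3.5000 7.5000] v=[-1.0000 -1.0000]
Step 3: x=[2.5000 7.5000] v=[-2.0000 0.0000]
Step 4: x=[1.5000 7.5000] v=[-2.0000 0.0000]
Step 5: x=[1.0000 7.0000] v=[-1.0000 -1.0000]
Max displacement = 4.0000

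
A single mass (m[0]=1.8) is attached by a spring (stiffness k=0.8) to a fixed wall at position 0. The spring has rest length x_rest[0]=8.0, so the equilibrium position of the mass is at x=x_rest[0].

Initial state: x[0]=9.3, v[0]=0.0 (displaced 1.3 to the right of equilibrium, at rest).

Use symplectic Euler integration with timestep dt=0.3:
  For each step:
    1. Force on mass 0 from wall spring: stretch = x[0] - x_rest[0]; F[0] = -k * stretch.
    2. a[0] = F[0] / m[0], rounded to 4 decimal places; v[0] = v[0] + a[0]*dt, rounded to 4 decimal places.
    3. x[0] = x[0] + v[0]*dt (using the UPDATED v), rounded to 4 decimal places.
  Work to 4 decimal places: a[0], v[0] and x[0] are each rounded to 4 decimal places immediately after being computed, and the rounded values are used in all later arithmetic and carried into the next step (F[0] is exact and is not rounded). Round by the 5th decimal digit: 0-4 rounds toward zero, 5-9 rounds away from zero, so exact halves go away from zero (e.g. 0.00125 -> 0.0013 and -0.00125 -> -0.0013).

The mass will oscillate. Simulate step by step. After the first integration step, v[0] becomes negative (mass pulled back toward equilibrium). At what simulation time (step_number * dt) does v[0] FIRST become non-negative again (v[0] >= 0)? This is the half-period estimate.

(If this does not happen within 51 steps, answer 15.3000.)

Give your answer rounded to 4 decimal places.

Step 0: x=[9.3000] v=[0.0000]
Step 1: x=[9.2480] v=[-0.1733]
Step 2: x=[9.1461] v=[-0.3397]
Step 3: x=[8.9984] v=[-0.4925]
Step 4: x=[8.8107] v=[-0.6256]
Step 5: x=[8.5906] v=[-0.7337]
Step 6: x=[8.3469] v=[-0.8125]
Step 7: x=[8.0893] v=[-0.8588]
Step 8: x=[7.8281] v=[-0.8707]
Step 9: x=[7.5738] v=[-0.8478]
Step 10: x=[7.3365] v=[-0.7910]
Step 11: x=[7.1258] v=[-0.7025]
Step 12: x=[6.9500] v=[-0.5860]
Step 13: x=[6.8162] v=[-0.4460]
Step 14: x=[6.7297] v=[-0.2882]
Step 15: x=[6.6941] v=[-0.1188]
Step 16: x=[6.7107] v=[0.0553]
First v>=0 after going negative at step 16, time=4.8000

Answer: 4.8000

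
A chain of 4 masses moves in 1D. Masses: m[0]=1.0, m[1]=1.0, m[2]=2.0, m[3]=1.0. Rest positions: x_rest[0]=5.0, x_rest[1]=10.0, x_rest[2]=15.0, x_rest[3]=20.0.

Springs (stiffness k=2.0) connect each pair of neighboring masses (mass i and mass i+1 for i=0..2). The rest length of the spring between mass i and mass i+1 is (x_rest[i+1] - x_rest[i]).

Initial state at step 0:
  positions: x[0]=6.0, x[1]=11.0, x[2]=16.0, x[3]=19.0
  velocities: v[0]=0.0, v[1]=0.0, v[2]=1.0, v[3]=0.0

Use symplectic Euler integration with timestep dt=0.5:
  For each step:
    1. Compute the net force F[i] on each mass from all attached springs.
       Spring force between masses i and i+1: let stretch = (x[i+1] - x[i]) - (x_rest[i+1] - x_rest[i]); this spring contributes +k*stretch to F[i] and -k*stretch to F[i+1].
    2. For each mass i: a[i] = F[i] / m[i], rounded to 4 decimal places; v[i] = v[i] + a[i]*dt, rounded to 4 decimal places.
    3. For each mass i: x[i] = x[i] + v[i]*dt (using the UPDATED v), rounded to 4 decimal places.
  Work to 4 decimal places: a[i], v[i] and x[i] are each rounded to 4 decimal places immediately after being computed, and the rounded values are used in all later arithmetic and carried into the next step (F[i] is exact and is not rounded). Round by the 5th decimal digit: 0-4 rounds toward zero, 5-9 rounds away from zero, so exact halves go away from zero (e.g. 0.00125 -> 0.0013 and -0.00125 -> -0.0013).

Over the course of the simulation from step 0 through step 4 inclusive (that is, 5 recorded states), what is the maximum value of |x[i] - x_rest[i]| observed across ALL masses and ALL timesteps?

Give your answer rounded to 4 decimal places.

Answer: 2.8125

Derivation:
Step 0: x=[6.0000 11.0000 16.0000 19.0000] v=[0.0000 0.0000 1.0000 0.0000]
Step 1: x=[6.0000 11.0000 16.0000 20.0000] v=[0.0000 0.0000 0.0000 2.0000]
Step 2: x=[6.0000 11.0000 15.7500 21.5000] v=[0.0000 0.0000 -0.5000 3.0000]
Step 3: x=[6.0000 10.8750 15.7500 22.6250] v=[0.0000 -0.2500 0.0000 2.2500]
Step 4: x=[5.9375 10.7500 16.2500 22.8125] v=[-0.1250 -0.2500 1.0000 0.3750]
Max displacement = 2.8125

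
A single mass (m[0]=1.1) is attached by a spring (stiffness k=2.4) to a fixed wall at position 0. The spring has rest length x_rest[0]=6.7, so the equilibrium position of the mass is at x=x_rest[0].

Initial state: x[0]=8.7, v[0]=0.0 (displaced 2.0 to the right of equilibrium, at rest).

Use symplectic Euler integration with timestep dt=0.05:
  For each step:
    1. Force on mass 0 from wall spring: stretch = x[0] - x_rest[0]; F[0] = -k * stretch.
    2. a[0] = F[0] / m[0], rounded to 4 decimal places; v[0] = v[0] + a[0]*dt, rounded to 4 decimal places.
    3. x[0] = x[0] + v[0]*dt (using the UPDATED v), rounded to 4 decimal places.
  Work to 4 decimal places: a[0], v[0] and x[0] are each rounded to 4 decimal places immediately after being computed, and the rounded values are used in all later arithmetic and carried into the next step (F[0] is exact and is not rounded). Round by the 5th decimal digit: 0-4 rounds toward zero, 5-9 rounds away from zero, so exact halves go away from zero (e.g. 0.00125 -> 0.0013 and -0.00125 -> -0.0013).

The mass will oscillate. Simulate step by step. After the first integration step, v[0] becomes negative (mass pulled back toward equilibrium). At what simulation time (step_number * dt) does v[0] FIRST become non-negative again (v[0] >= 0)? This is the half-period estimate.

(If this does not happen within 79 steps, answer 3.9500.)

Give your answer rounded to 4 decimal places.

Answer: 2.1500

Derivation:
Step 0: x=[8.7000] v=[0.0000]
Step 1: x=[8.6891] v=[-0.2182]
Step 2: x=[8.6673] v=[-0.4352]
Step 3: x=[8.6348] v=[-0.6498]
Step 4: x=[8.5918] v=[-0.8609]
Step 5: x=[8.5384] v=[-1.0673]
Step 6: x=[8.4750] v=[-1.2679]
Step 7: x=[8.4019] v=[-1.4615]
Step 8: x=[8.3195] v=[-1.6472]
Step 9: x=[8.2283] v=[-1.8239]
Step 10: x=[8.1288] v=[-1.9906]
Step 11: x=[8.0215] v=[-2.1465]
Step 12: x=[7.9070] v=[-2.2907]
Step 13: x=[7.7859] v=[-2.4224]
Step 14: x=[7.6589] v=[-2.5409]
Step 15: x=[7.5266] v=[-2.6455]
Step 16: x=[7.3898] v=[-2.7357]
Step 17: x=[7.2493] v=[-2.8110]
Step 18: x=[7.1058] v=[-2.8709]
Step 19: x=[6.9600] v=[-2.9152]
Step 20: x=[6.8128] v=[-2.9436]
Step 21: x=[6.6650] v=[-2.9559]
Step 22: x=[6.5174] v=[-2.9521]
Step 23: x=[6.3708] v=[-2.9322]
Step 24: x=[6.2260] v=[-2.8963]
Step 25: x=[6.0838] v=[-2.8446]
Step 26: x=[5.9449] v=[-2.7774]
Step 27: x=[5.8102] v=[-2.6950]
Step 28: x=[5.6803] v=[-2.5979]
Step 29: x=[5.5560] v=[-2.4867]
Step 30: x=[5.4379] v=[-2.3619]
Step 31: x=[5.3267] v=[-2.2242]
Step 32: x=[5.2230] v=[-2.0744]
Step 33: x=[5.1273] v=[-1.9133]
Step 34: x=[5.0402] v=[-1.7417]
Step 35: x=[4.9622] v=[-1.5606]
Step 36: x=[4.8937] v=[-1.3710]
Step 37: x=[4.8350] v=[-1.1740]
Step 38: x=[4.7865] v=[-0.9705]
Step 39: x=[4.7484] v=[-0.7618]
Step 40: x=[4.7210] v=[-0.5489]
Step 41: x=[4.7044] v=[-0.3330]
Step 42: x=[4.6986] v=[-0.1153]
Step 43: x=[4.7038] v=[0.1030]
First v>=0 after going negative at step 43, time=2.1500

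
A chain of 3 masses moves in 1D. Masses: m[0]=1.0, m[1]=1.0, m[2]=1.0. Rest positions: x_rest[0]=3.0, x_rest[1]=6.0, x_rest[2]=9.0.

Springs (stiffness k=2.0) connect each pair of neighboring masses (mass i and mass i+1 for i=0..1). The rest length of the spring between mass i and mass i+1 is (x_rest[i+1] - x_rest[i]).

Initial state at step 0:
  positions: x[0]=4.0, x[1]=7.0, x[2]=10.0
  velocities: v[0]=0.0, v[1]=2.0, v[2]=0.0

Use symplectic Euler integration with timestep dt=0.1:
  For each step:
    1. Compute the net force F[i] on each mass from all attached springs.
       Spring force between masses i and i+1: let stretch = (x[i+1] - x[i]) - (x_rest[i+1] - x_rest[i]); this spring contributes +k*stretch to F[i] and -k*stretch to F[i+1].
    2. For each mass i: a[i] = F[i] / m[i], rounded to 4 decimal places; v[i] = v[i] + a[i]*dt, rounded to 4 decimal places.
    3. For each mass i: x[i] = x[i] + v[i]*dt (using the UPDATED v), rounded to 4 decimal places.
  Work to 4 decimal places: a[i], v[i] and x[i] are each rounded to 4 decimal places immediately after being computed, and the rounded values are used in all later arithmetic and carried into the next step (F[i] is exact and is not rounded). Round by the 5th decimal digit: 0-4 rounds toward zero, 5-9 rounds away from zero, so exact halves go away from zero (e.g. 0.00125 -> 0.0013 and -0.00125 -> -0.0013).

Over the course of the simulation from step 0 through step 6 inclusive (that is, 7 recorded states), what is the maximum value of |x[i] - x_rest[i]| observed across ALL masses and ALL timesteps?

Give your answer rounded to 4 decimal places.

Step 0: x=[4.0000 7.0000 10.0000] v=[0.0000 2.0000 0.0000]
Step 1: x=[4.0000 7.2000 10.0000] v=[0.0000 2.0000 0.0000]
Step 2: x=[4.0040 7.3920 10.0040] v=[0.0400 1.9200 0.0400]
Step 3: x=[4.0158 7.5685 10.0158] v=[0.1176 1.7648 0.1176]
Step 4: x=[4.0386 7.7229 10.0386] v=[0.2281 1.5437 0.2281]
Step 5: x=[4.0751 7.8499 10.0751] v=[0.3650 1.2700 0.3650]
Step 6: x=[4.1271 7.9459 10.1271] v=[0.5200 0.9601 0.5200]
Max displacement = 1.9459

Answer: 1.9459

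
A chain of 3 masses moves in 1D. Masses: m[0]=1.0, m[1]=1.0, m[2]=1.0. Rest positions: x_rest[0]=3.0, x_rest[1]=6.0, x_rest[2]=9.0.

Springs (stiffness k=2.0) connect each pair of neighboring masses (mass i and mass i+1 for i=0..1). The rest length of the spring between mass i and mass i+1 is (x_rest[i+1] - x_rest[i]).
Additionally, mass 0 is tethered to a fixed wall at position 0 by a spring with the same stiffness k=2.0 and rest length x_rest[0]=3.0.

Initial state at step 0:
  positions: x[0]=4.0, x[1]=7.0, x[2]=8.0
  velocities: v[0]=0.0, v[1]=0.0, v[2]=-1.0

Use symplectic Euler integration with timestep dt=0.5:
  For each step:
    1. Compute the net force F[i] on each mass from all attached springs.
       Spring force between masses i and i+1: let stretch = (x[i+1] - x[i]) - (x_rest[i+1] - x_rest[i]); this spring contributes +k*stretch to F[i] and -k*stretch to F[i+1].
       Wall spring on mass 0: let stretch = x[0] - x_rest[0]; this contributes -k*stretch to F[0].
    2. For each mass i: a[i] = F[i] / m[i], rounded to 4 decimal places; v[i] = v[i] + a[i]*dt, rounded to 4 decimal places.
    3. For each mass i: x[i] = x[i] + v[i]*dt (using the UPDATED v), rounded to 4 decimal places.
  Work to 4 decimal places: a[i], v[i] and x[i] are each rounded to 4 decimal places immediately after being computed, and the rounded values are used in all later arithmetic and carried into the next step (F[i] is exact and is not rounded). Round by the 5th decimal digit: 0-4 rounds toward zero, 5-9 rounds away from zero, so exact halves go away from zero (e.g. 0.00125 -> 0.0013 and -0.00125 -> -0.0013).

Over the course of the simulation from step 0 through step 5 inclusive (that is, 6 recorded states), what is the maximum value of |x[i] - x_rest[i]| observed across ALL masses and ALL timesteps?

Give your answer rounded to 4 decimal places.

Answer: 1.5625

Derivation:
Step 0: x=[4.0000 7.0000 8.0000] v=[0.0000 0.0000 -1.0000]
Step 1: x=[3.5000 6.0000 8.5000] v=[-1.0000 -2.0000 1.0000]
Step 2: x=[2.5000 5.0000 9.2500] v=[-2.0000 -2.0000 1.5000]
Step 3: x=[1.5000 4.8750 9.3750] v=[-2.0000 -0.2500 0.2500]
Step 4: x=[1.4375 5.3125 8.7500] v=[-0.1250 0.8750 -1.2500]
Step 5: x=[2.5938 5.5313 7.9063] v=[2.3125 0.4375 -1.6875]
Max displacement = 1.5625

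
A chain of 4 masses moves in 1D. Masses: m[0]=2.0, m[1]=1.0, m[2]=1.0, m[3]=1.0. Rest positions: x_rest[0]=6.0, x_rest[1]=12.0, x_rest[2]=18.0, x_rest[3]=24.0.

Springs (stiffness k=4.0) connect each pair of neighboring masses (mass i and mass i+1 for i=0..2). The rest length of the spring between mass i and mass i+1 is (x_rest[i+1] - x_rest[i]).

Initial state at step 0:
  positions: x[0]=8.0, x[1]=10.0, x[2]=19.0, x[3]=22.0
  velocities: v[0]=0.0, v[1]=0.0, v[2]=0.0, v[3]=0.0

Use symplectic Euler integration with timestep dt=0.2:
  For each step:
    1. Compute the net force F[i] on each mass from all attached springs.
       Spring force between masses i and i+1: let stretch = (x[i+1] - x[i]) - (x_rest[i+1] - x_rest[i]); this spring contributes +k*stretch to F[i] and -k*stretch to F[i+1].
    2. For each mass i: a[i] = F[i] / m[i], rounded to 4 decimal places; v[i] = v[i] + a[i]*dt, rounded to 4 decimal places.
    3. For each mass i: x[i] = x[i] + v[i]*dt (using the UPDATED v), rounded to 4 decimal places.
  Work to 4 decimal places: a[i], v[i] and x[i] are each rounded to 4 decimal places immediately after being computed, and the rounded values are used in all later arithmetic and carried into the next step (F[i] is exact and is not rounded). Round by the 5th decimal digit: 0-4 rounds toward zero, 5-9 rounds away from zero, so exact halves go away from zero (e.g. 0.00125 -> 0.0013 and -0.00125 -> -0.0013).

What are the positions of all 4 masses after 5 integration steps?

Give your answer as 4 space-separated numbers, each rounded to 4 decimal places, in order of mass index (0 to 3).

Answer: 5.9451 13.9001 17.1059 24.1036

Derivation:
Step 0: x=[8.0000 10.0000 19.0000 22.0000] v=[0.0000 0.0000 0.0000 0.0000]
Step 1: x=[7.6800 11.1200 18.0400 22.4800] v=[-1.6000 5.6000 -4.8000 2.4000]
Step 2: x=[7.1552 12.7968 16.6832 23.2096] v=[-2.6240 8.3840 -6.7840 3.6480]
Step 3: x=[6.6017 14.1928 15.7488 23.8550] v=[-2.7674 6.9798 -4.6720 3.2269]
Step 4: x=[6.1755 14.6231 15.8624 24.1634] v=[-2.1310 2.1517 0.5682 1.5419]
Step 5: x=[5.9451 13.9001 17.1059 24.1036] v=[-1.1520 -3.6149 6.2176 -0.2989]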